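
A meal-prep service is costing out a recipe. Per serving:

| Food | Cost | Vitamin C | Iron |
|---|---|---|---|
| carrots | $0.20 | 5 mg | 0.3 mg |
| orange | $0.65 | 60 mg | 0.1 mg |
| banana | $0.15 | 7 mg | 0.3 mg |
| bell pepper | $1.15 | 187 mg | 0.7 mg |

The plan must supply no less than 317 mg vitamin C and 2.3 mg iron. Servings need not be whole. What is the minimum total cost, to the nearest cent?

Minimising a linear cost over {vitamin C ≥ 317, iron ≥ 2.3, servings ≥ 0} — the optimum is at a vertex, using one or two foods.
carrots only: max(317/5, 2.3/0.3) = 63.4 servings → $12.68.
orange only: max(317/60, 2.3/0.1) = 23 servings → $14.95.
banana only: max(317/7, 2.3/0.3) = 45.29 servings → $6.79.
bell pepper only: max(317/187, 2.3/0.7) = 3.286 servings → $3.78.
carrots + orange with both tight: 6.074 servings and 4.777 servings → $4.32.
carrots + banana: intersection lies outside the first quadrant.
carrots + bell pepper with both tight: 3.958 servings and 1.589 servings → $2.62.
orange + banana with both tight: 4.566 servings and 6.145 servings → $3.89.
orange + bell pepper with both targets exact would need a negative amount; discard.
banana + bell pepper with both tight: 4.066 servings and 1.543 servings → $2.38.
So the least-cost plan costs $2.38.

$2.38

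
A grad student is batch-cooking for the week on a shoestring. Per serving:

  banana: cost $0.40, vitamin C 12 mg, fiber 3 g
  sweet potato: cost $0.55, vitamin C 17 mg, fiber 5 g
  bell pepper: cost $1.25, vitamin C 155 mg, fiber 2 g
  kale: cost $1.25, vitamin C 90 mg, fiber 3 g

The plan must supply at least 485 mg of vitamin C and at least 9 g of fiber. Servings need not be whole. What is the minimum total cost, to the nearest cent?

Two binding constraints pin down two serving amounts, so the optimal mix uses at most two foods. The candidates are each food alone (scaled to the tighter of vitamin C/fiber) and each pair with both constraints tight.
banana only: max(485/12, 9/3) = 40.42 servings → $16.17.
sweet potato only: max(485/17, 9/5) = 28.53 servings → $15.69.
bell pepper only: max(485/155, 9/2) = 4.5 servings → $5.62.
kale only: max(485/90, 9/3) = 5.389 servings → $6.74.
banana + sweet potato with both targets exact would need a negative amount; discard.
banana + bell pepper with both tight: 0.9637 servings and 3.054 servings → $4.20.
banana + kale with both targets exact would need a negative amount; discard.
sweet potato + bell pepper with both tight: 0.5735 servings and 3.066 servings → $4.15.
sweet potato + kale with both targets exact would need a negative amount; discard.
bell pepper + kale with both tight: 2.263 servings and 1.491 servings → $4.69.
The minimum over all feasible corners is $4.15.

$4.15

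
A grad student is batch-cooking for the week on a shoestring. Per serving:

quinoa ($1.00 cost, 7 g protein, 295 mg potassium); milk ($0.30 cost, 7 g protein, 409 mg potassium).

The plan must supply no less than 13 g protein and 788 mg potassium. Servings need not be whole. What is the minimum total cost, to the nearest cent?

$0.58

An LP optimum is at a vertex; with two nutrient constraints at most two foods are used. Check each candidate.
quinoa only: max(13/7, 788/295) = 2.671 servings → $2.67.
milk only: max(13/7, 788/409) = 1.927 servings → $0.58.
quinoa + milk: the both-tight solution has a negative serving — not a feasible corner.
Cheapest feasible corner: $0.58.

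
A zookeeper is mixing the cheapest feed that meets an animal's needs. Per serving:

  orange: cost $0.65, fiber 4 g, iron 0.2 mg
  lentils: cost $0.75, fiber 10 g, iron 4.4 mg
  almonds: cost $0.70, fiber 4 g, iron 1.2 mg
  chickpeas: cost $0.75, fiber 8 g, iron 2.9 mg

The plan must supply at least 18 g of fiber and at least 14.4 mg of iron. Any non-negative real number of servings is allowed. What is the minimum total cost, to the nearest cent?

$2.45

A basic optimal solution has at most two foods positive. Try each food alone and each pair with both targets met exactly.
orange only: max(18/4, 14.4/0.2) = 72 servings → $46.80.
lentils only: max(18/10, 14.4/4.4) = 3.273 servings → $2.45.
almonds only: max(18/4, 14.4/1.2) = 12 servings → $8.40.
chickpeas only: max(18/8, 14.4/2.9) = 4.966 servings → $3.72.
orange + lentils: intersection lies outside the first quadrant.
orange + almonds with both targets exact would need a negative amount; discard.
orange + chickpeas with both targets exact would need a negative amount; discard.
lentils + almonds with both targets exact would need a negative amount; discard.
lentils + chickpeas with both targets exact would need a negative amount; discard.
almonds + chickpeas: intersection lies outside the first quadrant.
The minimum over all feasible corners is $2.45.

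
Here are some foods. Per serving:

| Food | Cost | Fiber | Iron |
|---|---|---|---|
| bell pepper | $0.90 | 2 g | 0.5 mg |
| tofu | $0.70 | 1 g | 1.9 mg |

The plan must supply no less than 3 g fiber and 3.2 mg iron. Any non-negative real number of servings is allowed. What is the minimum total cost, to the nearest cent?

$1.72

Two binding constraints pin down two serving amounts, so the optimal mix uses at most two foods. The candidates are each food alone (scaled to the tighter of fiber/iron) and each pair with both constraints tight.
bell pepper only: max(3/2, 3.2/0.5) = 6.4 servings → $5.76.
tofu only: max(3/1, 3.2/1.9) = 3 servings → $2.10.
bell pepper + tofu with both tight: 0.7576 servings and 1.485 servings → $1.72.
Cheapest feasible corner: $1.72.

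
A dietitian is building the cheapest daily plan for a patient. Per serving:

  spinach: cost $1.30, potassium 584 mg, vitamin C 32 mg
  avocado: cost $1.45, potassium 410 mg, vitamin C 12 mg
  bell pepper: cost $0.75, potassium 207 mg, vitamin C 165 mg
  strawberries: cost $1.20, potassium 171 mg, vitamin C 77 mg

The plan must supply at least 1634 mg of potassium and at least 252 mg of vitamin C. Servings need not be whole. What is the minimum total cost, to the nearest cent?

$3.94

At the optimum either one food covers both requirements or two foods hit both targets exactly; no other combination can be cheaper.
spinach only: max(1634/584, 252/32) = 7.875 servings → $10.24.
avocado only: max(1634/410, 252/12) = 21 servings → $30.45.
bell pepper only: max(1634/207, 252/165) = 7.894 servings → $5.92.
strawberries only: max(1634/171, 252/77) = 9.556 servings → $11.47.
spinach + avocado with both targets exact would need a negative amount; discard.
spinach + bell pepper with both tight: 2.423 servings and 1.057 servings → $3.94.
spinach + strawberries with both tight: 2.095 servings and 2.402 servings → $5.61.
avocado + bell pepper with both tight: 3.337 servings and 1.285 servings → $5.80.
avocado + strawberries with both tight: 2.803 servings and 2.836 servings → $7.47.
bell pepper + strawberries with both targets exact would need a negative amount; discard.
Cheapest feasible corner: $3.94.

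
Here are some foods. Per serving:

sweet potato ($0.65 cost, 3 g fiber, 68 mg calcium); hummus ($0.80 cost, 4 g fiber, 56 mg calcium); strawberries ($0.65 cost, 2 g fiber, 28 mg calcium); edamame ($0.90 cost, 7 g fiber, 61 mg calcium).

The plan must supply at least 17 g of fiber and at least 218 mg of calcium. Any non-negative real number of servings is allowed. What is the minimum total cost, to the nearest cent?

$2.63

An LP optimum is at a vertex; with two nutrient constraints at most two foods are used. Check each candidate.
sweet potato only: max(17/3, 218/68) = 5.667 servings → $3.68.
hummus only: max(17/4, 218/56) = 4.25 servings → $3.40.
strawberries only: max(17/2, 218/28) = 8.5 servings → $5.53.
edamame only: max(17/7, 218/61) = 3.574 servings → $3.22.
sweet potato + hummus: the both-tight solution has a negative serving — not a feasible corner.
sweet potato + strawberries: the both-tight solution has a negative serving — not a feasible corner.
sweet potato + edamame with both tight: 1.669 servings and 1.713 servings → $2.63.
hummus + strawberries (both tight): parallel constraints — no distinct corner.
hummus + edamame with both tight: 3.304 servings and 0.5405 servings → $3.13.
strawberries + edamame with both tight: 6.608 servings and 0.5405 servings → $4.78.
So the least-cost plan costs $2.63.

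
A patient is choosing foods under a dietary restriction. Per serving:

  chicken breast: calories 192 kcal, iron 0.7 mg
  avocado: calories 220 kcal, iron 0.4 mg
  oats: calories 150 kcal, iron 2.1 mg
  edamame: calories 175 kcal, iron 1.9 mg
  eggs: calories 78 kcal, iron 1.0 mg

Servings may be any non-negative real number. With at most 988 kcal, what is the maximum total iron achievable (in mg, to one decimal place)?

Iron per kcal: oats 0.014, eggs 0.01282, edamame 0.01086, chicken breast 0.003646, avocado 0.001818.
With no serving limits, spend the whole calories allowance on oats: 988 kcal / 150 kcal × 2.1 mg = 13.8 mg.

13.8 mg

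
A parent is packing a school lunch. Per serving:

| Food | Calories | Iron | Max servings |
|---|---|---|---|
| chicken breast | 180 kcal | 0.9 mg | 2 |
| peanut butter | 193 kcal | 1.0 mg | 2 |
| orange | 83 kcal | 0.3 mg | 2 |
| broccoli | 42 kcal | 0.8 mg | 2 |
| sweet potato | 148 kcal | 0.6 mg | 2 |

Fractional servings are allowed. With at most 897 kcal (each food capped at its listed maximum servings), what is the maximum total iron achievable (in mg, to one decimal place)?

Iron per kcal: broccoli 0.01905, peanut butter 0.005181, chicken breast 0.005, sweet potato 0.004054, orange 0.003614.
Take 2 servings of broccoli: uses 84 kcal, +1.6 mg iron (running total 1.6 mg).
Take 2 servings of peanut butter: uses 386 kcal, +2.0 mg iron (running total 3.6 mg).
Take 2 servings of chicken breast: uses 360 kcal, +1.8 mg iron (running total 5.4 mg).
Take 0.4527 servings of sweet potato: uses 67 kcal, +0.3 mg iron (running total 5.7 mg).
Greedy by best ratio exhausts the calories allowance optimally: 5.7 mg.

5.7 mg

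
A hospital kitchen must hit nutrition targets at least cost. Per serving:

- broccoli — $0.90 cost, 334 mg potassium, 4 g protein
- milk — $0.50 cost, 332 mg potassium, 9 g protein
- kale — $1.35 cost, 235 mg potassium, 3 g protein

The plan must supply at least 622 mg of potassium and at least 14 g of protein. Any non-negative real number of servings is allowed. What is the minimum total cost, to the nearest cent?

$0.94

Compare the cost at each extreme point of the feasible region.
broccoli only: max(622/334, 14/4) = 3.5 servings → $3.15.
milk only: max(622/332, 14/9) = 1.873 servings → $0.94.
kale only: max(622/235, 14/3) = 4.667 servings → $6.30.
broccoli + milk with both tight: 0.5662 servings and 1.304 servings → $1.16.
broccoli + kale with both targets exact would need a negative amount; discard.
milk + kale with both tight: 1.273 servings and 0.849 servings → $1.78.
So the least-cost plan costs $0.94.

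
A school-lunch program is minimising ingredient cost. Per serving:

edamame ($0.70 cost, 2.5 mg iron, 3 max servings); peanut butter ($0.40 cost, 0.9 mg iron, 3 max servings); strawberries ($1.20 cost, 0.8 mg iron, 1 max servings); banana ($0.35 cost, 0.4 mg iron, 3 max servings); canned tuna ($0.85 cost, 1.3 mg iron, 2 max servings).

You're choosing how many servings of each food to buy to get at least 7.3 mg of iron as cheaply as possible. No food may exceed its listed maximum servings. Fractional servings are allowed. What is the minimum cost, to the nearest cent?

Cost per mg of iron: edamame $0.2800, peanut butter $0.4444, canned tuna $0.6538, banana $0.8750, strawberries $1.5000.
Take 2.92 servings of edamame: +7.3 mg iron for $2.04 (total $2.04, still need 0.0 mg).
Greedy by cheapest-per-mg is optimal for a single linear constraint, so the minimum cost is $2.04.

$2.04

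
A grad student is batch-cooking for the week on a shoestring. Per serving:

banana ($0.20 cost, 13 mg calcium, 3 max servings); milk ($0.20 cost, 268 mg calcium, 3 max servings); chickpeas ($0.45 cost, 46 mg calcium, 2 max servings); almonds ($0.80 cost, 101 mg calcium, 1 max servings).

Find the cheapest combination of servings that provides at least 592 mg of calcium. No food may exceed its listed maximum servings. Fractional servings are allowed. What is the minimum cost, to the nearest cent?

Cost per mg of calcium: milk $0.0007, almonds $0.0079, chickpeas $0.0098, banana $0.0154.
Take 2.209 servings of milk: +592.0 mg calcium for $0.44 (total $0.44, still need 0.0 mg).
Greedy by cheapest-per-mg is optimal for a single linear constraint, so the minimum cost is $0.44.

$0.44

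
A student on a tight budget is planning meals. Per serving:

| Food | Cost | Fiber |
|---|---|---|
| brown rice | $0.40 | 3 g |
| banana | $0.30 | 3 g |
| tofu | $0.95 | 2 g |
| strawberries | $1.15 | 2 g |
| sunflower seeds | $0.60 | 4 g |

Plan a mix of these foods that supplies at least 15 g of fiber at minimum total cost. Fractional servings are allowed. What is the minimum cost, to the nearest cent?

$1.50

Cost per g of fiber: banana $0.1000, brown rice $0.1333, sunflower seeds $0.1500, tofu $0.4750, strawberries $0.5750.
With no serving limits, use only banana: 15 g / 3 g = 5 servings × $0.30 = $1.50.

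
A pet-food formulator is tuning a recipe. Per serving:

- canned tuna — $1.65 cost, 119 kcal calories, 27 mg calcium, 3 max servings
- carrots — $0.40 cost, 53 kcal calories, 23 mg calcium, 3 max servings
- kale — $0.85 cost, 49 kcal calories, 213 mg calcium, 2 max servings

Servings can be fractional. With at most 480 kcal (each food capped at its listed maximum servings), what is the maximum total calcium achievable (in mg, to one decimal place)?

545.6 mg

Calcium per kcal: kale 4.347, carrots 0.434, canned tuna 0.2269.
Take 2 servings of kale: uses 98 kcal, +426.0 mg calcium (running total 426.0 mg).
Take 3 servings of carrots: uses 159 kcal, +69.0 mg calcium (running total 495.0 mg).
Take 1.874 servings of canned tuna: uses 223 kcal, +50.6 mg calcium (running total 545.6 mg).
Greedy by best ratio exhausts the calories allowance optimally: 545.6 mg.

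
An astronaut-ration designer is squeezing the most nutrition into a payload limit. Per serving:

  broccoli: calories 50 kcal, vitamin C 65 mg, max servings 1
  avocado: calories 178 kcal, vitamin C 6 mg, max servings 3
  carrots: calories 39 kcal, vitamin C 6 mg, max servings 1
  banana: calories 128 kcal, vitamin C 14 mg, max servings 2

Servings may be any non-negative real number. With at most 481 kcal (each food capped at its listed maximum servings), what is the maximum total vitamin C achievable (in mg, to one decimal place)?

Vitamin C per kcal: broccoli 1.3, carrots 0.1538, banana 0.1094, avocado 0.03371.
Take 1 serving of broccoli: uses 50 kcal, +65.0 mg vitamin C (running total 65.0 mg).
Take 1 serving of carrots: uses 39 kcal, +6.0 mg vitamin C (running total 71.0 mg).
Take 2 servings of banana: uses 256 kcal, +28.0 mg vitamin C (running total 99.0 mg).
Take 0.764 servings of avocado: uses 136 kcal, +4.6 mg vitamin C (running total 103.6 mg).
Greedy by best ratio exhausts the calories allowance optimally: 103.6 mg.

103.6 mg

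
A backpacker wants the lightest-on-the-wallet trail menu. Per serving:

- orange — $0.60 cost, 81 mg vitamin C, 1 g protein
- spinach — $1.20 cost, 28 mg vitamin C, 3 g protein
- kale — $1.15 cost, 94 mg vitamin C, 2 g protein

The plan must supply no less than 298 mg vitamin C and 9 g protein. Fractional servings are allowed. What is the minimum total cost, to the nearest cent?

$4.20

At the optimum either one food covers both requirements or two foods hit both targets exactly; no other combination can be cheaper.
orange only: max(298/81, 9/1) = 9 servings → $5.40.
spinach only: max(298/28, 9/3) = 10.64 servings → $12.77.
kale only: max(298/94, 9/2) = 4.5 servings → $5.17.
orange + spinach with both tight: 2.986 servings and 2.005 servings → $4.20.
orange + kale: intersection lies outside the first quadrant.
spinach + kale with both tight: 1.106 servings and 2.841 servings → $4.59.
Cheapest feasible corner: $4.20.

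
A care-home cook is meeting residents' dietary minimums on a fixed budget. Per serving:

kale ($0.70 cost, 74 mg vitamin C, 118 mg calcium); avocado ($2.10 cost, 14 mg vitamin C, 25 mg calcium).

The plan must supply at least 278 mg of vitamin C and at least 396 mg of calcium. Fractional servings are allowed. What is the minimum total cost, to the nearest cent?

$2.63

This is a tiny linear program; its minimum lies at a vertex of the feasible set. List the vertices and price them.
kale only: max(278/74, 396/118) = 3.757 servings → $2.63.
avocado only: max(278/14, 396/25) = 19.86 servings → $41.70.
kale + avocado with both targets exact would need a negative amount; discard.
So the least-cost plan costs $2.63.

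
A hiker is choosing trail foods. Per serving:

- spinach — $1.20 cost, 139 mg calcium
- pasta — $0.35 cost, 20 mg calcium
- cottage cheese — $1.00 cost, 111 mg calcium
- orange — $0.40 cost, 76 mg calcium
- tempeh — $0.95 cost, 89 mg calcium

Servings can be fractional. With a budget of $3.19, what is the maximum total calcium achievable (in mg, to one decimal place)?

606.1 mg

Calcium per dollar: orange 190, spinach 115.8, cottage cheese 111, tempeh 93.68, pasta 57.14.
With no serving limits, spend the whole cost allowance on orange: $3.19 / $0.40 × 76 mg = 606.1 mg.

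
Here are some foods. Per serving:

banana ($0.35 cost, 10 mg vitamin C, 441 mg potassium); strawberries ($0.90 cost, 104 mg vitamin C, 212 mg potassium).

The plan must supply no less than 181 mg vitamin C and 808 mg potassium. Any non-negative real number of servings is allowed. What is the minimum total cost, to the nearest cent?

$1.84

A basic optimal solution has at most two foods positive. Try each food alone and each pair with both targets met exactly.
banana only: max(181/10, 808/441) = 18.1 servings → $6.33.
strawberries only: max(181/104, 808/212) = 3.811 servings → $3.43.
banana + strawberries with both tight: 1.044 servings and 1.64 servings → $1.84.
The minimum over all feasible corners is $1.84.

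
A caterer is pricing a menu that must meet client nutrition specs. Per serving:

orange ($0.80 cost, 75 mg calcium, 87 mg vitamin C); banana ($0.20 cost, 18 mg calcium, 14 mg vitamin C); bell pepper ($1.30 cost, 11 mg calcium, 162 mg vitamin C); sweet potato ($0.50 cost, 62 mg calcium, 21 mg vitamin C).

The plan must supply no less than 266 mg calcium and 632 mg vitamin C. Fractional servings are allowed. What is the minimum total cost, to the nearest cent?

Minimising a linear cost over {calcium ≥ 266, vitamin C ≥ 632, servings ≥ 0} — the optimum is at a vertex, using one or two foods.
orange only: max(266/75, 632/87) = 7.264 servings → $5.81.
banana only: max(266/18, 632/14) = 45.14 servings → $9.03.
bell pepper only: max(266/11, 632/162) = 24.18 servings → $31.44.
sweet potato only: max(266/62, 632/21) = 30.1 servings → $15.05.
orange + banana: the both-tight solution has a negative serving — not a feasible corner.
orange + bell pepper with both tight: 3.229 servings and 2.167 servings → $5.40.
orange + sweet potato with both targets exact would need a negative amount; discard.
banana + bell pepper with both tight: 13.08 servings and 2.77 servings → $6.22.
banana + sweet potato with both targets exact would need a negative amount; discard.
bell pepper + sweet potato with both tight: 3.424 servings and 3.683 servings → $6.29.
So the least-cost plan costs $5.40.

$5.40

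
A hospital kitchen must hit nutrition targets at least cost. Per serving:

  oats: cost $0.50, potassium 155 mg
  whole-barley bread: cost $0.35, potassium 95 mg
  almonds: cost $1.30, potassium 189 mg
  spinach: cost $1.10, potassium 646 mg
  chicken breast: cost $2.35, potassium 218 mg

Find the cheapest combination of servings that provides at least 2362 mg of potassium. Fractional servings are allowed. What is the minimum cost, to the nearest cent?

Cost per mg of potassium: spinach $0.0017, oats $0.0032, whole-barley bread $0.0037, almonds $0.0069, chicken breast $0.0108.
With no serving limits, use only spinach: 2362 mg / 646 mg = 3.656 servings × $1.10 = $4.02.

$4.02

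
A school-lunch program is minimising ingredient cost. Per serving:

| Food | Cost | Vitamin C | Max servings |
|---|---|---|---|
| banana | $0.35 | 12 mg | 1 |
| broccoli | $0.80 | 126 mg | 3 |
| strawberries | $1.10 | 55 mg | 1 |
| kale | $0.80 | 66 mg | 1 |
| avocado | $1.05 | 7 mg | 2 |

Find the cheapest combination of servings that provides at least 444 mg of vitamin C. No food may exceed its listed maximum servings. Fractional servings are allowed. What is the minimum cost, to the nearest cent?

$3.20

Cost per mg of vitamin C: broccoli $0.0063, kale $0.0121, strawberries $0.0200, banana $0.0292, avocado $0.1500.
Take 3 servings of broccoli: +378.0 mg vitamin C for $2.40 (total $2.40, still need 66.0 mg).
Take 1 serving of kale: +66.0 mg vitamin C for $0.80 (total $3.20, still need 0.0 mg).
Greedy by cheapest-per-mg is optimal for a single linear constraint, so the minimum cost is $3.20.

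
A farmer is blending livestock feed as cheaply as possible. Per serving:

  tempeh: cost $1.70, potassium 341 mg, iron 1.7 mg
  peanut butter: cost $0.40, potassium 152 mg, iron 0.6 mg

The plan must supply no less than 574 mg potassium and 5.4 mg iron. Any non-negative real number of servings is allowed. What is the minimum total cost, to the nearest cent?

Two binding constraints pin down two serving amounts, so the optimal mix uses at most two foods. The candidates are each food alone (scaled to the tighter of potassium/iron) and each pair with both constraints tight.
tempeh only: max(574/341, 5.4/1.7) = 3.176 servings → $5.40.
peanut butter only: max(574/152, 5.4/0.6) = 9 servings → $3.60.
tempeh + peanut butter with both targets exact would need a negative amount; discard.
The minimum over all feasible corners is $3.60.

$3.60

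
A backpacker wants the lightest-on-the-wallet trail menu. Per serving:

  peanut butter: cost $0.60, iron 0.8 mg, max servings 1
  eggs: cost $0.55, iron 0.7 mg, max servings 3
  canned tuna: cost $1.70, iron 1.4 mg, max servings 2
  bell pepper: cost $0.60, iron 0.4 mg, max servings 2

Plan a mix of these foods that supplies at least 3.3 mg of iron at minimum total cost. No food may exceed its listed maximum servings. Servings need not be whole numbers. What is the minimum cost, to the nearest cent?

$2.74

Cost per mg of iron: peanut butter $0.7500, eggs $0.7857, canned tuna $1.2143, bell pepper $1.5000.
Take 1 serving of peanut butter: +0.8 mg iron for $0.60 (total $0.60, still need 2.5 mg).
Take 3 servings of eggs: +2.1 mg iron for $1.65 (total $2.25, still need 0.4 mg).
Take 0.2857 servings of canned tuna: +0.4 mg iron for $0.49 (total $2.74, still need 0.0 mg).
Filling from the cheapest source first is optimal under one linear minimum: $2.74.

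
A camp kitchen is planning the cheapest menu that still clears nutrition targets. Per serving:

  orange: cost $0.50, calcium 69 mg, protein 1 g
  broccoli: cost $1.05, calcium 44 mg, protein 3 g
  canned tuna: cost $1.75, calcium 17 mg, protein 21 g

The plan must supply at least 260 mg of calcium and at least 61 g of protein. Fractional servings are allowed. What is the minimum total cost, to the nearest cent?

$6.37

This is a tiny linear program; its minimum lies at a vertex of the feasible set. List the vertices and price them.
orange only: max(260/69, 61/1) = 61 servings → $30.50.
broccoli only: max(260/44, 61/3) = 20.33 servings → $21.35.
canned tuna only: max(260/17, 61/21) = 15.29 servings → $26.76.
orange + broccoli with both targets exact would need a negative amount; discard.
orange + canned tuna with both tight: 3.089 servings and 2.758 servings → $6.37.
broccoli + canned tuna with both tight: 5.066 servings and 2.181 servings → $9.14.
Cheapest feasible corner: $6.37.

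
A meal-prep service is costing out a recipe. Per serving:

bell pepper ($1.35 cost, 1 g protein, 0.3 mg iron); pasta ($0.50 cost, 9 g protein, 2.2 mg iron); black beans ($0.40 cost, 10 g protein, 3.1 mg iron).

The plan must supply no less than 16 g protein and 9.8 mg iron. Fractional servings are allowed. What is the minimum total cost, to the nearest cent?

$1.26

Check every corner: each single food scaled to meet both minima, and each pair solved so both constraints bind.
bell pepper only: max(16/1, 9.8/0.3) = 32.67 servings → $44.10.
pasta only: max(16/9, 9.8/2.2) = 4.455 servings → $2.23.
black beans only: max(16/10, 9.8/3.1) = 3.161 servings → $1.26.
bell pepper + pasta with both targets exact would need a negative amount; discard.
bell pepper + black beans: the both-tight solution has a negative serving — not a feasible corner.
pasta + black beans: the both-tight solution has a negative serving — not a feasible corner.
Cheapest feasible corner: $1.26.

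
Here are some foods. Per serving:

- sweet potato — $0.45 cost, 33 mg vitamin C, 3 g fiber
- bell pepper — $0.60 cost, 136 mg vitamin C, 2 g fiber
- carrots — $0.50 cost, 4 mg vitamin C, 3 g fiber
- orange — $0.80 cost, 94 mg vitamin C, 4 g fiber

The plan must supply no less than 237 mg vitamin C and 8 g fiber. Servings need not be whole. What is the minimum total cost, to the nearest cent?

At the optimum either one food covers both requirements or two foods hit both targets exactly; no other combination can be cheaper.
sweet potato only: max(237/33, 8/3) = 7.182 servings → $3.23.
bell pepper only: max(237/136, 8/2) = 4 servings → $2.40.
carrots only: max(237/4, 8/3) = 59.25 servings → $29.62.
orange only: max(237/94, 8/4) = 2.521 servings → $2.02.
sweet potato + bell pepper with both tight: 1.795 servings and 1.307 servings → $1.59.
sweet potato + carrots: intersection lies outside the first quadrant.
sweet potato + orange: intersection lies outside the first quadrant.
bell pepper + carrots with both tight: 1.698 servings and 1.535 servings → $1.79.
bell pepper + orange with both tight: 0.5506 servings and 1.725 servings → $1.71.
carrots + orange: intersection lies outside the first quadrant.
So the least-cost plan costs $1.59.

$1.59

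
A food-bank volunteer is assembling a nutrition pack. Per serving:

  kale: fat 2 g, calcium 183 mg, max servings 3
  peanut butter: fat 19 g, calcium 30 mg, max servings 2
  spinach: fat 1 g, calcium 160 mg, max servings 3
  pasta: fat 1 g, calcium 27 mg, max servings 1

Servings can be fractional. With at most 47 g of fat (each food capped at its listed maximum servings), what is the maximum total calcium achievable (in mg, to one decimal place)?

1114.4 mg

Calcium per g fat: spinach 160, kale 91.5, pasta 27, peanut butter 1.579.
Take 3 servings of spinach: uses 3 g fat, +480.0 mg calcium (running total 480.0 mg).
Take 3 servings of kale: uses 6 g fat, +549.0 mg calcium (running total 1029.0 mg).
Take 1 serving of pasta: uses 1 g fat, +27.0 mg calcium (running total 1056.0 mg).
Take 1.947 servings of peanut butter: uses 37 g fat, +58.4 mg calcium (running total 1114.4 mg).
Filling greedily by calcium-per-g fat is optimal for one linear limit, giving 1114.4 mg.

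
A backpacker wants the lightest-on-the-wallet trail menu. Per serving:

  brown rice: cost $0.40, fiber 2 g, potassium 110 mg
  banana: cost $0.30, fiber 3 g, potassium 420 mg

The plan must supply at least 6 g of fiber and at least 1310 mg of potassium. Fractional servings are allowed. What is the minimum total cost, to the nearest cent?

$0.94

brown rice only: max(6/2, 1310/110) = 11.91 servings → $4.76.
banana only: max(6/3, 1310/420) = 3.119 servings → $0.94.
brown rice + banana with both targets exact would need a negative amount; discard.
Cheapest feasible corner: $0.94.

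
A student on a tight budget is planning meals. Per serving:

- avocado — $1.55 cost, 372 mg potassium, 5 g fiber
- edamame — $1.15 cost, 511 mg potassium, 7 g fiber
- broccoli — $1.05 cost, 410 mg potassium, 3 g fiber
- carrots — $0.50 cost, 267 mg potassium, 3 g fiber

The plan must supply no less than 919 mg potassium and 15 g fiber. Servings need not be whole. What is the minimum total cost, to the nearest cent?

$2.46

A basic optimal solution has at most two foods positive. Try each food alone and each pair with both targets met exactly.
avocado only: max(919/372, 15/5) = 3 servings → $4.65.
edamame only: max(919/511, 15/7) = 2.143 servings → $2.46.
broccoli only: max(919/410, 15/3) = 5 servings → $5.25.
carrots only: max(919/267, 15/3) = 5 servings → $2.50.
avocado + edamame with both targets exact would need a negative amount; discard.
avocado + broccoli: the both-tight solution has a negative serving — not a feasible corner.
avocado + carrots: intersection lies outside the first quadrant.
edamame + broccoli with both targets exact would need a negative amount; discard.
edamame + carrots: the both-tight solution has a negative serving — not a feasible corner.
broccoli + carrots: the both-tight solution has a negative serving — not a feasible corner.
The minimum over all feasible corners is $2.46.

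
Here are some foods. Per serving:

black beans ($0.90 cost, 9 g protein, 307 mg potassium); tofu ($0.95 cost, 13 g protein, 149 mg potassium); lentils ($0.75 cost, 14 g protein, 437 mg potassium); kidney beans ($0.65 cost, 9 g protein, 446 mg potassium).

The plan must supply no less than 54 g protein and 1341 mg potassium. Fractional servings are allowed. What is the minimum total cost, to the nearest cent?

$2.89

An LP optimum is at a vertex; with two nutrient constraints at most two foods are used. Check each candidate.
black beans only: max(54/9, 1341/307) = 6 servings → $5.40.
tofu only: max(54/13, 1341/149) = 9 servings → $8.55.
lentils only: max(54/14, 1341/437) = 3.857 servings → $2.89.
kidney beans only: max(54/9, 1341/446) = 6 servings → $3.90.
black beans + tofu with both tight: 3.542 servings and 1.702 servings → $4.80.
black beans + lentils: the both-tight solution has a negative serving — not a feasible corner.
black beans + kidney beans: the both-tight solution has a negative serving — not a feasible corner.
tofu + lentils with both tight: 1.342 servings and 2.611 servings → $3.23.
tofu + kidney beans with both tight: 2.696 servings and 2.106 servings → $3.93.
lentils + kidney beans: intersection lies outside the first quadrant.
Cheapest feasible corner: $2.89.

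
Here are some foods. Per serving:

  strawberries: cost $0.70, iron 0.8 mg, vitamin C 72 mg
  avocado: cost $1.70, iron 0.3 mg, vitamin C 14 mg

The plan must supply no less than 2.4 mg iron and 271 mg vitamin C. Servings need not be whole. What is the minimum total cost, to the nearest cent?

The cheapest plan sits at a corner of the feasible region — with two constraints it uses at most two foods.
strawberries only: max(2.4/0.8, 271/72) = 3.764 servings → $2.63.
avocado only: max(2.4/0.3, 271/14) = 19.36 servings → $32.91.
strawberries + avocado: intersection lies outside the first quadrant.
Cheapest feasible corner: $2.63.

$2.63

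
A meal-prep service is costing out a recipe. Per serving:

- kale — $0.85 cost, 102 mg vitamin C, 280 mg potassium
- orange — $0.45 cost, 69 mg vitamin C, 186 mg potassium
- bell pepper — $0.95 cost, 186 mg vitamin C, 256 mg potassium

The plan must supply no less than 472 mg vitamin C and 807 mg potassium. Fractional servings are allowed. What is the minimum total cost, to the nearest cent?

A basic optimal solution has at most two foods positive. Try each food alone and each pair with both targets met exactly.
kale only: max(472/102, 807/280) = 4.627 servings → $3.93.
orange only: max(472/69, 807/186) = 6.841 servings → $3.08.
bell pepper only: max(472/186, 807/256) = 3.152 servings → $2.99.
kale + orange: the both-tight solution has a negative serving — not a feasible corner.
kale + bell pepper with both tight: 1.127 servings and 1.92 servings → $2.78.
orange + bell pepper with both tight: 1.729 servings and 1.896 servings → $2.58.
So the least-cost plan costs $2.58.

$2.58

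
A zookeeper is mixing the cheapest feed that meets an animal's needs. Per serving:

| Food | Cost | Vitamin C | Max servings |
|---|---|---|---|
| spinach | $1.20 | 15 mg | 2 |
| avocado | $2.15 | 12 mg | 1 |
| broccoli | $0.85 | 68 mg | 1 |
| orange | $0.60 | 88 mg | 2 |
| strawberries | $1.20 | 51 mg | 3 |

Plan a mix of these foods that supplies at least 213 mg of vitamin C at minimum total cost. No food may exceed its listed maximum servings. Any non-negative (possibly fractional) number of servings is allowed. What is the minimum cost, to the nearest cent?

Cost per mg of vitamin C: orange $0.0068, broccoli $0.0125, strawberries $0.0235, spinach $0.0800, avocado $0.1792.
Take 2 servings of orange: +176.0 mg vitamin C for $1.20 (total $1.20, still need 37.0 mg).
Take 0.5441 servings of broccoli: +37.0 mg vitamin C for $0.46 (total $1.66, still need 0.0 mg).
Greedy by cheapest-per-mg is optimal for a single linear constraint, so the minimum cost is $1.66.

$1.66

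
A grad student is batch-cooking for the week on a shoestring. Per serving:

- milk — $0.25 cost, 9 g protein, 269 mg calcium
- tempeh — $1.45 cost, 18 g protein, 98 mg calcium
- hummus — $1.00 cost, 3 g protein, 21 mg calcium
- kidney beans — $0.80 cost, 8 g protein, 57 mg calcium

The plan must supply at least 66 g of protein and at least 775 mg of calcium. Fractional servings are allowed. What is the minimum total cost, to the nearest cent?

For a min-cost LP with two ≥-constraints, a basic feasible solution has at most two positive variables.
milk only: max(66/9, 775/269) = 7.333 servings → $1.83.
tempeh only: max(66/18, 775/98) = 7.908 servings → $11.47.
hummus only: max(66/3, 775/21) = 36.9 servings → $36.90.
kidney beans only: max(66/8, 775/57) = 13.6 servings → $10.88.
milk + tempeh with both tight: 1.889 servings and 2.722 servings → $4.42.
milk + hummus with both tight: 1.519 servings and 17.44 servings → $17.82.
milk + kidney beans with both tight: 1.487 servings and 6.577 servings → $5.63.
tempeh + hummus: intersection lies outside the first quadrant.
tempeh + kidney beans: intersection lies outside the first quadrant.
hummus + kidney beans with both targets exact would need a negative amount; discard.
So the least-cost plan costs $1.83.

$1.83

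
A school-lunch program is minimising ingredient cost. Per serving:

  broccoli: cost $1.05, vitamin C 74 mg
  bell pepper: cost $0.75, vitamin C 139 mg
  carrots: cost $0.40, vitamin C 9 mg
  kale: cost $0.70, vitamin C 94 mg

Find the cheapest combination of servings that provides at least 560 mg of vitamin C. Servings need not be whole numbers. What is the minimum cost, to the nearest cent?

$3.02

Cost per mg of vitamin C: bell pepper $0.0054, kale $0.0074, broccoli $0.0142, carrots $0.0444.
With no serving limits, use only bell pepper: 560 mg / 139 mg = 4.029 servings × $0.75 = $3.02.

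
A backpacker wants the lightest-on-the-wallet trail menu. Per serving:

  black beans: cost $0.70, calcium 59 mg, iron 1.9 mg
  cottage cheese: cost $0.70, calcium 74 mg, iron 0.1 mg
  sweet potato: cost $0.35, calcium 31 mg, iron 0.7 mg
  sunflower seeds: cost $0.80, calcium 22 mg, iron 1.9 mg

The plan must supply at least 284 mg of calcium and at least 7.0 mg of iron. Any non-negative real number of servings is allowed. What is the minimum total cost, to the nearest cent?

$3.20

An LP optimum is at a vertex; with two nutrient constraints at most two foods are used. Check each candidate.
black beans only: max(284/59, 7.0/1.9) = 4.814 servings → $3.37.
cottage cheese only: max(284/74, 7.0/0.1) = 70 servings → $49.00.
sweet potato only: max(284/31, 7.0/0.7) = 10 servings → $3.50.
sunflower seeds only: max(284/22, 7.0/1.9) = 12.91 servings → $10.33.
black beans + cottage cheese with both tight: 3.635 servings and 0.9399 servings → $3.20.
black beans + sweet potato with both tight: 1.034 servings and 7.193 servings → $3.24.
black beans + sunflower seeds: intersection lies outside the first quadrant.
cottage cheese + sweet potato: intersection lies outside the first quadrant.
cottage cheese + sunflower seeds with both tight: 2.786 servings and 3.538 servings → $4.78.
sweet potato + sunflower seeds with both tight: 8.864 servings and 0.4184 servings → $3.44.
So the least-cost plan costs $3.20.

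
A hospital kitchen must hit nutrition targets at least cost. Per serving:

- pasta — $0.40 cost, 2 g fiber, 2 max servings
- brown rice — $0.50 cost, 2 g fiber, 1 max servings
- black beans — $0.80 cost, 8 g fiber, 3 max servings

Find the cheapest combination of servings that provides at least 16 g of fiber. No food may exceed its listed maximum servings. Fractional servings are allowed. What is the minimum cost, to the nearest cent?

$1.60

Cost per g of fiber: black beans $0.1000, pasta $0.2000, brown rice $0.2500.
Take 2 servings of black beans: +16.0 g fiber for $1.60 (total $1.60, still need 0.0 g).
Greedy by cheapest-per-g is optimal for a single linear constraint, so the minimum cost is $1.60.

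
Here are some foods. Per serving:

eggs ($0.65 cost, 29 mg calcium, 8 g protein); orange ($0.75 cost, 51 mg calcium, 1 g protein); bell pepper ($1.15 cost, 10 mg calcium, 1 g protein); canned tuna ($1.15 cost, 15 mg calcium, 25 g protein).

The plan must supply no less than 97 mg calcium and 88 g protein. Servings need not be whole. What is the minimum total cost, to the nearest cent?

$4.56

This is a tiny linear program; its minimum lies at a vertex of the feasible set. List the vertices and price them.
eggs only: max(97/29, 88/8) = 11 servings → $7.15.
orange only: max(97/51, 88/1) = 88 servings → $66.00.
bell pepper only: max(97/10, 88/1) = 88 servings → $101.20.
canned tuna only: max(97/15, 88/25) = 6.467 servings → $7.44.
eggs + orange: the both-tight solution has a negative serving — not a feasible corner.
eggs + bell pepper: the both-tight solution has a negative serving — not a feasible corner.
eggs + canned tuna with both tight: 1.826 servings and 2.936 servings → $4.56.
orange + bell pepper with both targets exact would need a negative amount; discard.
orange + canned tuna with both tight: 0.877 servings and 3.485 servings → $4.67.
bell pepper + canned tuna with both tight: 4.702 servings and 3.332 servings → $9.24.
Cheapest feasible corner: $4.56.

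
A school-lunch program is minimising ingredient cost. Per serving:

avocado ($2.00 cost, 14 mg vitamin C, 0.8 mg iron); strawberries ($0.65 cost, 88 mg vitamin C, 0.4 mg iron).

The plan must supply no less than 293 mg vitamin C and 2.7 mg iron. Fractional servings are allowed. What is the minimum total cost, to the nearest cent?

$4.39

A basic optimal solution has at most two foods positive. Try each food alone and each pair with both targets met exactly.
avocado only: max(293/14, 2.7/0.8) = 20.93 servings → $41.86.
strawberries only: max(293/88, 2.7/0.4) = 6.75 servings → $4.39.
avocado + strawberries with both tight: 1.858 servings and 3.034 servings → $5.69.
The minimum over all feasible corners is $4.39.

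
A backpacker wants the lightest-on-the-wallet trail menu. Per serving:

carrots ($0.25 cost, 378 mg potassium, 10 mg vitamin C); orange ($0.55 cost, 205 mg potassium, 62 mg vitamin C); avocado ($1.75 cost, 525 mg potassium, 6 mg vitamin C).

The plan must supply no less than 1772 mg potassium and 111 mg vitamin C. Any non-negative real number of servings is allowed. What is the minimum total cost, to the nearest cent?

$1.64

Two binding constraints pin down two serving amounts, so the optimal mix uses at most two foods. The candidates are each food alone (scaled to the tighter of potassium/vitamin C) and each pair with both constraints tight.
carrots only: max(1772/378, 111/10) = 11.1 servings → $2.77.
orange only: max(1772/205, 111/62) = 8.644 servings → $4.75.
avocado only: max(1772/525, 111/6) = 18.5 servings → $32.38.
carrots + orange with both tight: 4.073 servings and 1.133 servings → $1.64.
carrots + avocado: the both-tight solution has a negative serving — not a feasible corner.
orange + avocado with both tight: 1.521 servings and 2.781 servings → $5.70.
The minimum over all feasible corners is $1.64.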